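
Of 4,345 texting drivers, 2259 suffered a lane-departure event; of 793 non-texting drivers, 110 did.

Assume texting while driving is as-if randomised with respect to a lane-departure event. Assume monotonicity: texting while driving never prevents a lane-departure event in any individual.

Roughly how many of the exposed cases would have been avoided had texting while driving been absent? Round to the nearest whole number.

p₁ = P(outcome | exposed) = 2259/4345 = 0.51991
p₀ = P(outcome | unexposed) = 110/793 = 0.13871
PN = (p₁ − p₀)/p₁ = (0.51991 − 0.13871) / 0.51991 ≈ 0.73320.
Attributable cases ≈ PN × (exposed cases) = 0.73320 × 2259 ≈ 1656.29.

about 1656 cases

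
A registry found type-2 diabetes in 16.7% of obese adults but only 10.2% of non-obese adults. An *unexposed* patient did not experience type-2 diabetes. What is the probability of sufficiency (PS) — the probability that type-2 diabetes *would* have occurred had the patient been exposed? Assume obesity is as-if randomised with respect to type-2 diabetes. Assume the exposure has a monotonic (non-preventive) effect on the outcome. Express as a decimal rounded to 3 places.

p₁ = 0.167, p₀ = 0.102.
Under exogeneity and monotonicity, PS = (p₁ − p₀) / (1 − p₀).
PS = (0.167 − 0.102) / (1 − 0.102) = 0.065 / 0.898 ≈ 0.0724

PS ≈ 0.072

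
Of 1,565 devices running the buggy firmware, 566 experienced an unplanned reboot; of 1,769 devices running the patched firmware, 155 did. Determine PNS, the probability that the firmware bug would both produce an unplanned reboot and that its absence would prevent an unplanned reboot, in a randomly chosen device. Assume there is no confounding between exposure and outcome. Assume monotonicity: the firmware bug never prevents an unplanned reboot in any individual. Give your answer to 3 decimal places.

p₁ = P(outcome | exposed) = 566/1565 = 0.36166
p₀ = P(outcome | unexposed) = 155/1769 = 0.08762
Under exogeneity and monotonicity, PNS = p₁ − p₀.
PNS = 0.36166 − 0.08762 = 0.27404

PNS ≈ 0.274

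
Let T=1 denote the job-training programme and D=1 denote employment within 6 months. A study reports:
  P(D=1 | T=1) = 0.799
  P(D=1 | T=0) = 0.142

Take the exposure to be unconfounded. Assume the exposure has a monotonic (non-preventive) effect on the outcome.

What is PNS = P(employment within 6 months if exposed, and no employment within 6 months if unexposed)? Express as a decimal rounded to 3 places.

Let p₁ = 0.799, p₀ = 0.142.
Under exogeneity and monotonicity, PNS = p₁ − p₀.
PNS = 0.799 − 0.142 = 0.657

PNS ≈ 0.657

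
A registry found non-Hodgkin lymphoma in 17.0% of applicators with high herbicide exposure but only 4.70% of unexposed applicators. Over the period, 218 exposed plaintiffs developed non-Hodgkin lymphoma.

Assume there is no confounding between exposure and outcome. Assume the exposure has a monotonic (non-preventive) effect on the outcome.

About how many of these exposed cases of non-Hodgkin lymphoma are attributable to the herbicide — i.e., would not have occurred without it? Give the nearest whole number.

p₁ = 0.17, p₀ = 0.047.
PN = (p₁ − p₀)/p₁ = (0.17 − 0.047) / 0.17 ≈ 0.72353.
Attributable cases ≈ PN × (exposed cases) = 0.72353 × 218 ≈ 157.73.

about 158 cases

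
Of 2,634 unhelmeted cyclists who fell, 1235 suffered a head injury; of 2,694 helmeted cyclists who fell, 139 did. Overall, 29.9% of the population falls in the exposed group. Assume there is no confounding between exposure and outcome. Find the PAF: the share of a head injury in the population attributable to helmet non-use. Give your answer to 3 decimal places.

p₁ = P(outcome | exposed) = 1235/2634 = 0.46887
p₀ = P(outcome | unexposed) = 139/2694 = 0.051596
Overall risk P(Y=1) = π·p₁ + (1−π)·p₀ = 0.299×0.46887 + 0.701×0.051596 = 0.17636.
Under exogeneity, PAF = [P(Y=1) − p₀] / P(Y=1).
PAF = (0.17636 − 0.051596) / 0.17636 ≈ 0.7074

PAF ≈ 0.707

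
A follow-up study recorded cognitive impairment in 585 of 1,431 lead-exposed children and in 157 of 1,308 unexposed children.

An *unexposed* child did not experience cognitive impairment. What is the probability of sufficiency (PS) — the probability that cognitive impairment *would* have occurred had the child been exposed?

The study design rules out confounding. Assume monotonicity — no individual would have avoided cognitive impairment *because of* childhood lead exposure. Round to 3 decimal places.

PS ≈ 0.328

p₁ = P(outcome | exposed) = 585/1431 = 0.40881
p₀ = P(outcome | unexposed) = 157/1308 = 0.12003
Under exogeneity and monotonicity, PS = (p₁ − p₀) / (1 − p₀).
PS = (0.40881 − 0.12003) / (1 − 0.12003) = 0.28877 / 0.87997 ≈ 0.3282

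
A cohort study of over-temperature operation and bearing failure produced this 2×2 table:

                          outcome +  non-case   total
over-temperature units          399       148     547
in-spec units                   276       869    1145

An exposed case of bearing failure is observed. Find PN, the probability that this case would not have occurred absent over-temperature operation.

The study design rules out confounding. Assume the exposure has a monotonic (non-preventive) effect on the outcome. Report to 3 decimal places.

p₁ = P(outcome | exposed) = 399/547 = 0.72943
p₀ = P(outcome | unexposed) = 276/1145 = 0.24105
Under exogeneity and monotonicity, PN = (p₁ − p₀)/p₁.
PN = (0.72943 − 0.24105) / 0.72943 ≈ 0.6695

PN ≈ 0.670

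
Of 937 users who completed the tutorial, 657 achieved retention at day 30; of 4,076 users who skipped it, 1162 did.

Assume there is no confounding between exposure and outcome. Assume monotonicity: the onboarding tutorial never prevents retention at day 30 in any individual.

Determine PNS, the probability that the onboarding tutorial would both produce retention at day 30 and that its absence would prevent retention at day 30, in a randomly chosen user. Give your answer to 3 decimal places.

PNS ≈ 0.416

p₁ = P(outcome | exposed) = 657/937 = 0.70117
p₀ = P(outcome | unexposed) = 1162/4076 = 0.28508
Under exogeneity and monotonicity, PNS = p₁ − p₀.
PNS = 0.70117 − 0.28508 = 0.41609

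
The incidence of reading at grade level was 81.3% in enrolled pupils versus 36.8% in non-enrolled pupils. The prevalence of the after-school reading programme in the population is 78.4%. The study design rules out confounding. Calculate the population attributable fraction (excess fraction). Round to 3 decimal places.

PAF ≈ 0.487

p₁ = 0.813, p₀ = 0.368.
Overall risk P(Y=1) = π·p₁ + (1−π)·p₀ = 0.784×0.813 + 0.216×0.368 = 0.71688.
Under exogeneity, PAF = [P(Y=1) − p₀] / P(Y=1).
PAF = (0.71688 − 0.368) / 0.71688 ≈ 0.4867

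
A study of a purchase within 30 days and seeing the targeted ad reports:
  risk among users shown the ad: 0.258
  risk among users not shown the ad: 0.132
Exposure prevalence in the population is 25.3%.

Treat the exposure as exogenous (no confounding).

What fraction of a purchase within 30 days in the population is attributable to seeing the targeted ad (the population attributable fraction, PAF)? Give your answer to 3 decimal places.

PAF ≈ 0.195

Let p₁ = 0.258, p₀ = 0.132.
Overall risk P(Y=1) = π·p₁ + (1−π)·p₀ = 0.253×0.258 + 0.747×0.132 = 0.16388.
Under exogeneity, PAF = [P(Y=1) − p₀] / P(Y=1).
PAF = (0.16388 − 0.132) / 0.16388 ≈ 0.1945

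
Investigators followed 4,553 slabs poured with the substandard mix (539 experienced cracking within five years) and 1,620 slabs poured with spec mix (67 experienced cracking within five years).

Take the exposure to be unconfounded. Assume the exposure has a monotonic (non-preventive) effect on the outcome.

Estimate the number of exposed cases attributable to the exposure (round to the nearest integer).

p₁ = P(outcome | exposed) = 539/4553 = 0.11838
p₀ = P(outcome | unexposed) = 67/1620 = 0.041358
PN = (p₁ − p₀)/p₁ = (0.11838 − 0.041358) / 0.11838 ≈ 0.65064.
Attributable cases ≈ PN × (exposed cases) = 0.65064 × 539 ≈ 350.70.

about 351 cases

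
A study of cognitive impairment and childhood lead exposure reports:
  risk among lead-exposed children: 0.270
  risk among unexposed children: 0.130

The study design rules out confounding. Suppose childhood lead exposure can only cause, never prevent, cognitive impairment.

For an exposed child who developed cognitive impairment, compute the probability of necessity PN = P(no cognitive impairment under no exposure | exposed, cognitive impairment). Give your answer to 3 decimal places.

PN ≈ 0.519

Let p₁ = 0.27, p₀ = 0.13.
Under exogeneity and monotonicity, PN = (p₁ − p₀) / p₁.
PN = (0.27 − 0.13) / 0.27 = 0.14 / 0.27 ≈ 0.5185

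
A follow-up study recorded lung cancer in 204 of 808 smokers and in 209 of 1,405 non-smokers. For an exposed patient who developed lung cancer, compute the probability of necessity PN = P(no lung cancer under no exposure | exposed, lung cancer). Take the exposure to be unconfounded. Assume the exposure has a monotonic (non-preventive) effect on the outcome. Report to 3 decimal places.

PN ≈ 0.411

p₁ = P(outcome | exposed) = 204/808 = 0.25248
p₀ = P(outcome | unexposed) = 209/1405 = 0.14875
Under exogeneity and monotonicity, PN = (p₁ − p₀) / p₁.
PN = (0.25248 − 0.14875) / 0.25248 = 0.10372 / 0.25248 ≈ 0.4108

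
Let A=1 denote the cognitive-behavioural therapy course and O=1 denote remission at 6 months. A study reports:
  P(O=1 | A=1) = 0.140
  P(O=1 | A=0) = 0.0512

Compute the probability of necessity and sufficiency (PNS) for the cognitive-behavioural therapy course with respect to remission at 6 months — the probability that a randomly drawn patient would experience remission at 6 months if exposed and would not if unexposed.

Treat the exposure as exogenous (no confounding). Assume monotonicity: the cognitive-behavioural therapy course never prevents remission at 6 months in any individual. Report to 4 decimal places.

Let p₁ = 0.14, p₀ = 0.0512.
Under exogeneity and monotonicity, PNS = p₁ − p₀.
PNS = 0.14 − 0.0512 = 0.0888

PNS ≈ 0.0888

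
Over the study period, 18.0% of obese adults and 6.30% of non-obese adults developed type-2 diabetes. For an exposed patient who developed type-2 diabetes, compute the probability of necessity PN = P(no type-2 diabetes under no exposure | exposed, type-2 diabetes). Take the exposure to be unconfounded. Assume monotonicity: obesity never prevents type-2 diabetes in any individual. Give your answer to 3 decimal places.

PN ≈ 0.650

p₁ = 0.18, p₀ = 0.063.
Under exogeneity and monotonicity, PN = (p₁ − p₀) / p₁.
PN = (0.18 − 0.063) / 0.18 = 0.117 / 0.18 ≈ 0.6500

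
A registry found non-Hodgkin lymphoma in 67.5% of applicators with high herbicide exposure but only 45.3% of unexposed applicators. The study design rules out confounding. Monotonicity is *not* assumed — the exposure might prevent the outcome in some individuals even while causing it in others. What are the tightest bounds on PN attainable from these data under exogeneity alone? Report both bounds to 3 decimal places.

p₁ = 0.675, p₀ = 0.453.
Under exogeneity alone the bounds on PN are max{0,(p₁−p₀)/p₁} ≤ PN ≤ min{1,(1−p₀)/p₁}.
  lower = (p₁ − p₀)/p₁ = 0.222 / 0.675 ≈ 0.3289
  upper = min{1, (1 − p₀)/p₁} = 0.547 / 0.675 ≈ 0.8104

0.329 ≤ PN ≤ 0.810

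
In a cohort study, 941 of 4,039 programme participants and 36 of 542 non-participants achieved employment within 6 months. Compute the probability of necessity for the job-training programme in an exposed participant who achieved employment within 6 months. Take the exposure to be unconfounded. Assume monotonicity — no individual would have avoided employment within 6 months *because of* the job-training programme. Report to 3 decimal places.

PN ≈ 0.715

p₁ = P(outcome | exposed) = 941/4039 = 0.23298
p₀ = P(outcome | unexposed) = 36/542 = 0.066421
Under exogeneity and monotonicity, PN = (p₁ − p₀) / p₁.
PN = (0.23298 − 0.066421) / 0.23298 = 0.16656 / 0.23298 ≈ 0.7149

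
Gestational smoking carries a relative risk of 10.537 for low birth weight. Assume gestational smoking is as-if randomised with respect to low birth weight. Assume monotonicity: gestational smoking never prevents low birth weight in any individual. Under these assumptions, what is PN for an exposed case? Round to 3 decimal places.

Under exogeneity and monotonicity, PN = (RR − 1) / RR = 1 − 1/RR.
PN = (10.537 − 1) / 10.537 = 9.537 / 10.537 ≈ 0.9051

PN ≈ 0.905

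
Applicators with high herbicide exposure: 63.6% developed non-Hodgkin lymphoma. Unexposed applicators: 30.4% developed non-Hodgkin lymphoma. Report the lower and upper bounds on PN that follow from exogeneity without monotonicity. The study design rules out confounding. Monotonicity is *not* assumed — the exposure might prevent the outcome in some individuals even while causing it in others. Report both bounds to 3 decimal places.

p₁ = 0.636, p₀ = 0.304.
Under exogeneity alone the bounds on PN are max{0,(p₁−p₀)/p₁} ≤ PN ≤ min{1,(1−p₀)/p₁}.
  lower = (p₁ − p₀)/p₁ = 0.332 / 0.636 ≈ 0.5220
  upper = min{1, (1 − p₀)/p₁} = 0.696 / 0.636 ≈ 1.0943 → capped at 1

0.522 ≤ PN ≤ 1.000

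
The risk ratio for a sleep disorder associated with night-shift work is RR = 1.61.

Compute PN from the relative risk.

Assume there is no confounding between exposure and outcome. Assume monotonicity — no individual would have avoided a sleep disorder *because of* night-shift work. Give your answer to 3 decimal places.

PN ≈ 0.379

Under exogeneity and monotonicity, PN = (RR − 1) / RR = 1 − 1/RR.
PN = (1.61 − 1) / 1.61 = 0.61 / 1.61 ≈ 0.3789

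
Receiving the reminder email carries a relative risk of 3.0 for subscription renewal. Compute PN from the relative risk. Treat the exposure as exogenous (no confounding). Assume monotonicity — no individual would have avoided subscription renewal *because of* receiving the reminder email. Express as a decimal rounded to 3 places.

PN ≈ 0.667

Under exogeneity and monotonicity, PN = (RR − 1) / RR = 1 − 1/RR.
PN = (3.0 − 1) / 3.0 = 2 / 3.0 ≈ 0.6667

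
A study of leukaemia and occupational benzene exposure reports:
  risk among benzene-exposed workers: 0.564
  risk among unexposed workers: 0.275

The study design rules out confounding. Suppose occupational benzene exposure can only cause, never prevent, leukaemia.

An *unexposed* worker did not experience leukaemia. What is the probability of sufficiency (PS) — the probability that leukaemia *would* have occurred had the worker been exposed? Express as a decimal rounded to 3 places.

PS ≈ 0.399

Let p₁ = 0.564, p₀ = 0.275.
Under exogeneity and monotonicity, PS = (p₁ − p₀) / (1 − p₀).
PS = (0.564 − 0.275) / (1 − 0.275) = 0.289 / 0.725 ≈ 0.3986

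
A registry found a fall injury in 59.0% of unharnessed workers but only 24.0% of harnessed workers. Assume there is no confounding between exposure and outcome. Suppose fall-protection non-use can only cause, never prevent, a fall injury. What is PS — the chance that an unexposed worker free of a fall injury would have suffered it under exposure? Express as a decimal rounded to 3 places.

p₁ = 0.59, p₀ = 0.24.
Under exogeneity and monotonicity, PS = (p₁ − p₀) / (1 − p₀).
PS = (0.59 − 0.24) / (1 − 0.24) = 0.35 / 0.76 ≈ 0.4605

PS ≈ 0.461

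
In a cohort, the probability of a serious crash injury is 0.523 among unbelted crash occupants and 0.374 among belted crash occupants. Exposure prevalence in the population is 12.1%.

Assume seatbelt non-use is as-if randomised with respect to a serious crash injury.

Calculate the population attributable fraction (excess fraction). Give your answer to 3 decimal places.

PAF ≈ 0.046

Let p₁ = 0.523, p₀ = 0.374.
Overall risk P(Y=1) = π·p₁ + (1−π)·p₀ = 0.121×0.523 + 0.879×0.374 = 0.39203.
Under exogeneity, PAF = [P(Y=1) − p₀] / P(Y=1).
PAF = (0.39203 − 0.374) / 0.39203 ≈ 0.0460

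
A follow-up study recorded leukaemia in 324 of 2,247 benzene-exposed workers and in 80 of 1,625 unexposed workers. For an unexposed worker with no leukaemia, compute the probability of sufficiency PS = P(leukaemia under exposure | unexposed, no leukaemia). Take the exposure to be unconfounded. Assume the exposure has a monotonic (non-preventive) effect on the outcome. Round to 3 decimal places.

p₁ = P(outcome | exposed) = 324/2247 = 0.14419
p₀ = P(outcome | unexposed) = 80/1625 = 0.049231
Under exogeneity and monotonicity, PS = (p₁ − p₀) / (1 − p₀).
PS = (0.14419 − 0.049231) / (1 − 0.049231) = 0.094961 / 0.95077 ≈ 0.0999

PS ≈ 0.100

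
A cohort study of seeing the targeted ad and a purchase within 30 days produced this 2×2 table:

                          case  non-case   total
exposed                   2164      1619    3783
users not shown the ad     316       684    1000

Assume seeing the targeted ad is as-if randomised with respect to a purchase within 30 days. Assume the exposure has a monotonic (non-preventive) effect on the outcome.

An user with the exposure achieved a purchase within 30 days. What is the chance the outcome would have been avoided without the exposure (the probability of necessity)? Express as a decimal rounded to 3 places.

p₁ = P(outcome | exposed) = 2164/3783 = 0.57203
p₀ = P(outcome | unexposed) = 316/1000 = 0.316
Under exogeneity and monotonicity, PN = (p₁ − p₀) / p₁.
PN = (0.57203 − 0.316) / 0.57203 = 0.25603 / 0.57203 ≈ 0.4476

PN ≈ 0.448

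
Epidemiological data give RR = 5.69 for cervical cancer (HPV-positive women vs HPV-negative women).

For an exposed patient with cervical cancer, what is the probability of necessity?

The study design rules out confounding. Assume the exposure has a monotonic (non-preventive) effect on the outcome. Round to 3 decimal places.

Under exogeneity and monotonicity, PN = (RR − 1) / RR = 1 − 1/RR.
PN = (5.69 − 1) / 5.69 = 4.69 / 5.69 ≈ 0.8243

PN ≈ 0.824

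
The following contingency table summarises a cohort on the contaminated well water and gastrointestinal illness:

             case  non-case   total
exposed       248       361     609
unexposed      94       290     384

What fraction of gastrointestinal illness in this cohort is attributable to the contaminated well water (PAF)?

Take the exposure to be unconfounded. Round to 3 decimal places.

p₁ = P(outcome | exposed) = 248/609 = 0.40722
p₀ = P(outcome | unexposed) = 94/384 = 0.24479
Exposure prevalence π = 609/993 = 0.61329; overall risk P(Y=1) = 0.34441.
Under exogeneity, PAF = [P(Y=1) − p₀]/P(Y=1).
PAF = (0.34441 − 0.24479) / 0.34441 ≈ 0.2892

PAF ≈ 0.289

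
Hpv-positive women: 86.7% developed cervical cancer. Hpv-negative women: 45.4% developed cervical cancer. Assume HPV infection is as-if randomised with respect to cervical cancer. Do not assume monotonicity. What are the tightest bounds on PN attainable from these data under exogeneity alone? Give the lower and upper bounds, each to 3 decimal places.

p₁ = 0.867, p₀ = 0.454.
Under exogeneity alone the bounds on PN are max{0,(p₁−p₀)/p₁} ≤ PN ≤ min{1,(1−p₀)/p₁}.
  lower = (p₁ − p₀)/p₁ = 0.413 / 0.867 ≈ 0.4764
  upper = min{1, (1 − p₀)/p₁} = 0.546 / 0.867 ≈ 0.6298

0.476 ≤ PN ≤ 0.630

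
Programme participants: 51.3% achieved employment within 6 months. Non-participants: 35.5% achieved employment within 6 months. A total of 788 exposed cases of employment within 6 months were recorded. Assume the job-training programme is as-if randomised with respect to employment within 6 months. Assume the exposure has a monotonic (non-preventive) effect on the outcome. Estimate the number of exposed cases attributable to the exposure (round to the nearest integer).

p₁ = 0.513, p₀ = 0.355.
PN = (p₁ − p₀)/p₁ = (0.513 − 0.355) / 0.513 ≈ 0.30799.
Attributable cases ≈ PN × (exposed cases) = 0.30799 × 788 ≈ 242.70.

about 243 cases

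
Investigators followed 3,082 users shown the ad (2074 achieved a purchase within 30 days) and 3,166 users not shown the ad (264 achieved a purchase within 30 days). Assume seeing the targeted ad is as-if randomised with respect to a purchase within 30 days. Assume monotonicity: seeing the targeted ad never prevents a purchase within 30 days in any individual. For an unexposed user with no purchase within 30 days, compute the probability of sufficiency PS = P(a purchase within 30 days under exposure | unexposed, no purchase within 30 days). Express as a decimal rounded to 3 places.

p₁ = P(outcome | exposed) = 2074/3082 = 0.67294
p₀ = P(outcome | unexposed) = 264/3166 = 0.083386
Under exogeneity and monotonicity, PS = (p₁ − p₀) / (1 − p₀).
PS = (0.67294 − 0.083386) / (1 − 0.083386) = 0.58955 / 0.91661 ≈ 0.6432

PS ≈ 0.643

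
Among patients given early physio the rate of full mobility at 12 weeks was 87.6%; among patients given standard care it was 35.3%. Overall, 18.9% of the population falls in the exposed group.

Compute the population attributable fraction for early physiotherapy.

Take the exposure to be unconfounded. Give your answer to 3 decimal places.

PAF ≈ 0.219

p₁ = 0.876, p₀ = 0.353.
Overall risk P(Y=1) = π·p₁ + (1−π)·p₀ = 0.189×0.876 + 0.811×0.353 = 0.45185.
Under exogeneity, PAF = [P(Y=1) − p₀] / P(Y=1).
PAF = (0.45185 − 0.353) / 0.45185 ≈ 0.2188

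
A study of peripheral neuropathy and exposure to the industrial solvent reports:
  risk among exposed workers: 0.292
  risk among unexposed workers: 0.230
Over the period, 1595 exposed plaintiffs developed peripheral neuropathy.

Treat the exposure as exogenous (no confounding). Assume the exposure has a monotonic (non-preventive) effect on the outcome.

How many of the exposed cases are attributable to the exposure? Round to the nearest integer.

Let p₁ = 0.292, p₀ = 0.23.
PN = (p₁ − p₀)/p₁ = (0.292 − 0.23) / 0.292 ≈ 0.21233.
Attributable cases ≈ PN × (exposed cases) = 0.21233 × 1595 ≈ 338.66.

about 339 cases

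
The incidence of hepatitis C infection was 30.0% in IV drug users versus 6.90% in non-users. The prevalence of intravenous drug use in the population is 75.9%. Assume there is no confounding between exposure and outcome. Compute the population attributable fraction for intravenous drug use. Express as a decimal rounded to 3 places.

p₁ = 0.3, p₀ = 0.069.
Overall risk P(Y=1) = π·p₁ + (1−π)·p₀ = 0.759×0.3 + 0.241×0.069 = 0.24433.
Under exogeneity, PAF = [P(Y=1) − p₀] / P(Y=1).
PAF = (0.24433 − 0.069) / 0.24433 ≈ 0.7176

PAF ≈ 0.718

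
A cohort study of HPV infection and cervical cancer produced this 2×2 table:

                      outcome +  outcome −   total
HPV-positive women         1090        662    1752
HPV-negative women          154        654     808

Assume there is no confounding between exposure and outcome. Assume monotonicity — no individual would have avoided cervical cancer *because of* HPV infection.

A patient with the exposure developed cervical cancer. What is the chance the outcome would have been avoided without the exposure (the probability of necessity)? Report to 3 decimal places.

PN ≈ 0.694

p₁ = P(outcome | exposed) = 1090/1752 = 0.62215
p₀ = P(outcome | unexposed) = 154/808 = 0.19059
Under exogeneity and monotonicity, PN = (p₁ − p₀)/p₁.
PN = (0.62215 − 0.19059) / 0.62215 ≈ 0.6937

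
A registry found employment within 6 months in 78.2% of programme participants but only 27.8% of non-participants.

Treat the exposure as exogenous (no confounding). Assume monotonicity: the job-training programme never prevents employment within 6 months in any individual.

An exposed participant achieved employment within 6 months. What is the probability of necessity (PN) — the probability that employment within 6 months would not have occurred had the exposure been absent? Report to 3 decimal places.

PN ≈ 0.645

p₁ = 0.782, p₀ = 0.278.
Under exogeneity and monotonicity, PN = (p₁ − p₀) / p₁.
PN = (0.782 − 0.278) / 0.782 = 0.504 / 0.782 ≈ 0.6445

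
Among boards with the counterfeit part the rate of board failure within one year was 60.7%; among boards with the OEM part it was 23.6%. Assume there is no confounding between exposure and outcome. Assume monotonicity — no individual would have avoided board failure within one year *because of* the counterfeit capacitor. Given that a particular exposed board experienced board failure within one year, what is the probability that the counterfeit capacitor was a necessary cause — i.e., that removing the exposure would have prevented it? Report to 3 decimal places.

p₁ = 0.607, p₀ = 0.236.
Under exogeneity and monotonicity, PN = (p₁ − p₀) / p₁.
PN = (0.607 − 0.236) / 0.607 = 0.371 / 0.607 ≈ 0.6112

PN ≈ 0.611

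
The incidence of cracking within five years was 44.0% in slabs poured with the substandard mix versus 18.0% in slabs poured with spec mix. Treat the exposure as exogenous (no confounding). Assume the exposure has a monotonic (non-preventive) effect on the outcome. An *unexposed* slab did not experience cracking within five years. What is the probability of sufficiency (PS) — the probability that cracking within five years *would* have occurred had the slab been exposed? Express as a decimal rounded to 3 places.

p₁ = 0.44, p₀ = 0.18.
Under exogeneity and monotonicity, PS = (p₁ − p₀) / (1 − p₀).
PS = (0.44 − 0.18) / (1 − 0.18) = 0.26 / 0.82 ≈ 0.3171

PS ≈ 0.317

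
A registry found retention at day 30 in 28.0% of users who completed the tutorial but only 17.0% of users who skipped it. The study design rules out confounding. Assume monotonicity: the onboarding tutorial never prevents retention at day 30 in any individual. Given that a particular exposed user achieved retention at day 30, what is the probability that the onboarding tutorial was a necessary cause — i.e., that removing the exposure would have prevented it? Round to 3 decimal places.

p₁ = 0.28, p₀ = 0.17.
Under exogeneity and monotonicity, PN = (p₁ − p₀) / p₁.
PN = (0.28 − 0.17) / 0.28 = 0.11 / 0.28 ≈ 0.3929

PN ≈ 0.393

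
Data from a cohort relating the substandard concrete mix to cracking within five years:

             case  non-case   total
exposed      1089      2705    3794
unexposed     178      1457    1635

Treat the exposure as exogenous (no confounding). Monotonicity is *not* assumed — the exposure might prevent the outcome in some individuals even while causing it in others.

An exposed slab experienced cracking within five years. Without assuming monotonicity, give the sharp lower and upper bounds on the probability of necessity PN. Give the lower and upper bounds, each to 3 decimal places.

p₁ = P(outcome | exposed) = 1089/3794 = 0.28703
p₀ = P(outcome | unexposed) = 178/1635 = 0.10887
Under exogeneity alone the bounds on PN are max{0,(p₁−p₀)/p₁} ≤ PN ≤ min{1,(1−p₀)/p₁}.
  lower = (p₁ − p₀)/p₁ = 0.17816 / 0.28703 ≈ 0.6207
  upper = min{1, (1 − p₀)/p₁} = 0.89113 / 0.28703 ≈ 3.1046 → capped at 1

0.621 ≤ PN ≤ 1.000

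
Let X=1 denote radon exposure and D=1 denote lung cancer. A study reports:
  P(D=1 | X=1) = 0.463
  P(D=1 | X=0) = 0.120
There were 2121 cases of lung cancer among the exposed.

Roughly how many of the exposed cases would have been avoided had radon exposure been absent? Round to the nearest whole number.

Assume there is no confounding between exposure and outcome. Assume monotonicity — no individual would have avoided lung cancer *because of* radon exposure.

about 1571 cases

Let p₁ = 0.463, p₀ = 0.12.
PN = (p₁ − p₀)/p₁ = (0.463 − 0.12) / 0.463 ≈ 0.74082.
Attributable cases ≈ PN × (exposed cases) = 0.74082 × 2121 ≈ 1571.28.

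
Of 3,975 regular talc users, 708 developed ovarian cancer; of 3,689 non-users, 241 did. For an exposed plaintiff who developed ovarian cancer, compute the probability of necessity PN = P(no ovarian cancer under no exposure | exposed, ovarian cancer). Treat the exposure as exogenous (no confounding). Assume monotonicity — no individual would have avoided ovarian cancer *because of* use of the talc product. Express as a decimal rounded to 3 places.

PN ≈ 0.633

p₁ = P(outcome | exposed) = 708/3975 = 0.17811
p₀ = P(outcome | unexposed) = 241/3689 = 0.065329
Under exogeneity and monotonicity, PN = (p₁ − p₀) / p₁.
PN = (0.17811 − 0.065329) / 0.17811 = 0.11278 / 0.17811 ≈ 0.6332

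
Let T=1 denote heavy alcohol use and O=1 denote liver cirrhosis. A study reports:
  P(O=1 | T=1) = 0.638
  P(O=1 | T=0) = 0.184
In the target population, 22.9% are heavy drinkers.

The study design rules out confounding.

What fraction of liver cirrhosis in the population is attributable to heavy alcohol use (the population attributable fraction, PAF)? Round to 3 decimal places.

Let p₁ = 0.638, p₀ = 0.184.
Overall risk P(Y=1) = π·p₁ + (1−π)·p₀ = 0.229×0.638 + 0.771×0.184 = 0.28797.
Under exogeneity, PAF = [P(Y=1) − p₀] / P(Y=1).
PAF = (0.28797 − 0.184) / 0.28797 ≈ 0.3610

PAF ≈ 0.361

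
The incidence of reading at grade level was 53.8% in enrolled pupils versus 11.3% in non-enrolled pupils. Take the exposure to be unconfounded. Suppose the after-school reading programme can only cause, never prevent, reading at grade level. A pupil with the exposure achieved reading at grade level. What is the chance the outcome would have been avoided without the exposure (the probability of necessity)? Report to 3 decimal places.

PN ≈ 0.790

p₁ = 0.538, p₀ = 0.113.
Under exogeneity and monotonicity, PN = (p₁ − p₀) / p₁.
PN = (0.538 − 0.113) / 0.538 = 0.425 / 0.538 ≈ 0.7900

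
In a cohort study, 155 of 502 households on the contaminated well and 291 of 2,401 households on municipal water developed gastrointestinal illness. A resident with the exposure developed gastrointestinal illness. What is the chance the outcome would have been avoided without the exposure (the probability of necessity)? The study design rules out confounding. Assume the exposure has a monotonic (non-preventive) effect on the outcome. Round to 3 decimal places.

p₁ = P(outcome | exposed) = 155/502 = 0.30876
p₀ = P(outcome | unexposed) = 291/2401 = 0.1212
Under exogeneity and monotonicity, PN = (p₁ − p₀) / p₁.
PN = (0.30876 − 0.1212) / 0.30876 = 0.18757 / 0.30876 ≈ 0.6075

PN ≈ 0.607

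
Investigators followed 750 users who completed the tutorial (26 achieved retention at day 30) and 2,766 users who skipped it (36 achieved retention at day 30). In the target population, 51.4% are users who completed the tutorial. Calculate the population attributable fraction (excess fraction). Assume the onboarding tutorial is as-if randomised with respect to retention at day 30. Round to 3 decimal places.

PAF ≈ 0.461

p₁ = P(outcome | exposed) = 26/750 = 0.034667
p₀ = P(outcome | unexposed) = 36/2766 = 0.013015
Overall risk P(Y=1) = π·p₁ + (1−π)·p₀ = 0.514×0.034667 + 0.486×0.013015 = 0.024144.
Under exogeneity, PAF = [P(Y=1) − p₀] / P(Y=1).
PAF = (0.024144 − 0.013015) / 0.024144 ≈ 0.4609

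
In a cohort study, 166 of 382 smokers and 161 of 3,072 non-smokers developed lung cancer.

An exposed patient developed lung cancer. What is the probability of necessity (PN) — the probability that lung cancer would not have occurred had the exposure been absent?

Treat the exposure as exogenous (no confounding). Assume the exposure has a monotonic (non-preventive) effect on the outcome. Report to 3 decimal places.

PN ≈ 0.879

p₁ = P(outcome | exposed) = 166/382 = 0.43455
p₀ = P(outcome | unexposed) = 161/3072 = 0.052409
Under exogeneity and monotonicity, PN = (p₁ − p₀) / p₁.
PN = (0.43455 − 0.052409) / 0.43455 = 0.38215 / 0.43455 ≈ 0.8794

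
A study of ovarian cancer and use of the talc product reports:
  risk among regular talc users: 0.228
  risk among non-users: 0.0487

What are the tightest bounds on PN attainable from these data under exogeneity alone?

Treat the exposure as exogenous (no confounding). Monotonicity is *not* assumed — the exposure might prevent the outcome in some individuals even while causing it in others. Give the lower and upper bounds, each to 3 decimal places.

0.786 ≤ PN ≤ 1.000

Let p₁ = 0.228, p₀ = 0.0487.
Under exogeneity alone the bounds on PN are max{0,(p₁−p₀)/p₁} ≤ PN ≤ min{1,(1−p₀)/p₁}.
  lower = (p₁ − p₀)/p₁ = 0.1793 / 0.228 ≈ 0.7864
  upper = min{1, (1 − p₀)/p₁} = 0.9513 / 0.228 ≈ 4.1724 → capped at 1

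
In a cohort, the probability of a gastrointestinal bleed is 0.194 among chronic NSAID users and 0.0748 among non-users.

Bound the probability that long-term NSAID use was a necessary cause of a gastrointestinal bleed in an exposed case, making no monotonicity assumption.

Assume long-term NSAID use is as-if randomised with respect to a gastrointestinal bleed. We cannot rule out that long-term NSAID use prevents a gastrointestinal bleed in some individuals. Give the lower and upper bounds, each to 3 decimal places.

Let p₁ = 0.194, p₀ = 0.0748.
Under exogeneity alone the bounds on PN are max{0,(p₁−p₀)/p₁} ≤ PN ≤ min{1,(1−p₀)/p₁}.
  lower = (p₁ − p₀)/p₁ = 0.1192 / 0.194 ≈ 0.6144
  upper = min{1, (1 − p₀)/p₁} = 0.9252 / 0.194 ≈ 4.7691 → capped at 1

0.614 ≤ PN ≤ 1.000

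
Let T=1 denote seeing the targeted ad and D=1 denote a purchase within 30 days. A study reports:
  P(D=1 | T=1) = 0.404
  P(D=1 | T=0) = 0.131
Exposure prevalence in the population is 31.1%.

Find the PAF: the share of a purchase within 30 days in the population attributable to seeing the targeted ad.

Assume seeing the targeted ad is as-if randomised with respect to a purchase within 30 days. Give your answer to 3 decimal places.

PAF ≈ 0.393

Let p₁ = 0.404, p₀ = 0.131.
Overall risk P(Y=1) = π·p₁ + (1−π)·p₀ = 0.311×0.404 + 0.689×0.131 = 0.2159.
Under exogeneity, PAF = [P(Y=1) − p₀] / P(Y=1).
PAF = (0.2159 − 0.131) / 0.2159 ≈ 0.3932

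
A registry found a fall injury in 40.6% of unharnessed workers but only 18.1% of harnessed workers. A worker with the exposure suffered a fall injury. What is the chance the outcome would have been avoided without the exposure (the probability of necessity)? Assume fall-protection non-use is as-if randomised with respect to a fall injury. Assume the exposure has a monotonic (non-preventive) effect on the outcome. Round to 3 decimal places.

p₁ = 0.406, p₀ = 0.181.
Under exogeneity and monotonicity, PN = (p₁ − p₀) / p₁.
PN = (0.406 − 0.181) / 0.406 = 0.225 / 0.406 ≈ 0.5542

PN ≈ 0.554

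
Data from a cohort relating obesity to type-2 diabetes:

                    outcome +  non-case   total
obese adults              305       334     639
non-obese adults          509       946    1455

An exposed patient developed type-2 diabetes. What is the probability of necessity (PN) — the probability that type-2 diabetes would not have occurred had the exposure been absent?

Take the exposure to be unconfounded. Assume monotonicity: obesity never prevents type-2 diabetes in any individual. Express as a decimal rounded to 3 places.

p₁ = P(outcome | exposed) = 305/639 = 0.47731
p₀ = P(outcome | unexposed) = 509/1455 = 0.34983
Under exogeneity and monotonicity, PN = (p₁ − p₀)/p₁.
PN = (0.47731 − 0.34983) / 0.47731 ≈ 0.2671

PN ≈ 0.267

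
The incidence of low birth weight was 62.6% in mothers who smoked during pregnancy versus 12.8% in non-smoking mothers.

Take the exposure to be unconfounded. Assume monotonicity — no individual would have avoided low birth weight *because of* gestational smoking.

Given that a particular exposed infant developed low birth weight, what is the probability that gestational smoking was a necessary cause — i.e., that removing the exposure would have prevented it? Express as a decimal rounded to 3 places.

PN ≈ 0.796

p₁ = 0.626, p₀ = 0.128.
Under exogeneity and monotonicity, PN = (p₁ − p₀) / p₁.
PN = (0.626 − 0.128) / 0.626 = 0.498 / 0.626 ≈ 0.7955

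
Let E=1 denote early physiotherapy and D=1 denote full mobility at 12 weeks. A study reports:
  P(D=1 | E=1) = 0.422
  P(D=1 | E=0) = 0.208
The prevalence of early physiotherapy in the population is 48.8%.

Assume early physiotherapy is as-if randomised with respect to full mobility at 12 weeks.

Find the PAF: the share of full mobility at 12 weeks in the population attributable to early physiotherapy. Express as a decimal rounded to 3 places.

PAF ≈ 0.334

Let p₁ = 0.422, p₀ = 0.208.
Overall risk P(Y=1) = π·p₁ + (1−π)·p₀ = 0.488×0.422 + 0.512×0.208 = 0.31243.
Under exogeneity, PAF = [P(Y=1) − p₀] / P(Y=1).
PAF = (0.31243 − 0.208) / 0.31243 ≈ 0.3343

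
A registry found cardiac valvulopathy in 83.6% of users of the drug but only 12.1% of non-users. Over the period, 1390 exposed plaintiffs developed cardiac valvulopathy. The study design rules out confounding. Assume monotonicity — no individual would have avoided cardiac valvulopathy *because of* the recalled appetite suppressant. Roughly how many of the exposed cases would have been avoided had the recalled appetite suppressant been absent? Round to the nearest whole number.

about 1189 cases

p₁ = 0.836, p₀ = 0.121.
PN = (p₁ − p₀)/p₁ = (0.836 − 0.121) / 0.836 ≈ 0.85526.
Attributable cases ≈ PN × (exposed cases) = 0.85526 × 1390 ≈ 1188.82.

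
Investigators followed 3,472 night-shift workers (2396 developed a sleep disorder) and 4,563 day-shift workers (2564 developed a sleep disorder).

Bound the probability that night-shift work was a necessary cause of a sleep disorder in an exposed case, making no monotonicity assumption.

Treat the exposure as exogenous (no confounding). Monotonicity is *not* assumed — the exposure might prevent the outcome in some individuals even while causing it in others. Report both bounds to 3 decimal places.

p₁ = P(outcome | exposed) = 2396/3472 = 0.69009
p₀ = P(outcome | unexposed) = 2564/4563 = 0.56191
Under exogeneity alone the bounds on PN are max{0,(p₁−p₀)/p₁} ≤ PN ≤ min{1,(1−p₀)/p₁}.
  lower = (p₁ − p₀)/p₁ = 0.12818 / 0.69009 ≈ 0.1857
  upper = min{1, (1 − p₀)/p₁} = 0.43809 / 0.69009 ≈ 0.6348

0.186 ≤ PN ≤ 0.635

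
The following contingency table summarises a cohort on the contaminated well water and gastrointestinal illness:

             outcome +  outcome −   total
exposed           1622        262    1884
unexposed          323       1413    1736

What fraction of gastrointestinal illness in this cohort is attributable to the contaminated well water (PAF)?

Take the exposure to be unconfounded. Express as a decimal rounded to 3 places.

PAF ≈ 0.654

p₁ = P(outcome | exposed) = 1622/1884 = 0.86093
p₀ = P(outcome | unexposed) = 323/1736 = 0.18606
Exposure prevalence π = 1884/3620 = 0.52044; overall risk P(Y=1) = 0.53729.
Under exogeneity, PAF = [P(Y=1) − p₀]/P(Y=1).
PAF = (0.53729 − 0.18606) / 0.53729 ≈ 0.6537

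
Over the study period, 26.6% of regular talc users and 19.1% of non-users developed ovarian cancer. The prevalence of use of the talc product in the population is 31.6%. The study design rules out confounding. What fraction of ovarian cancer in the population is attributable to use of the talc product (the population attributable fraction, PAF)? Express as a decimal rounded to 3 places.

PAF ≈ 0.110

p₁ = 0.266, p₀ = 0.191.
Overall risk P(Y=1) = π·p₁ + (1−π)·p₀ = 0.316×0.266 + 0.684×0.191 = 0.2147.
Under exogeneity, PAF = [P(Y=1) − p₀] / P(Y=1).
PAF = (0.2147 − 0.191) / 0.2147 ≈ 0.1104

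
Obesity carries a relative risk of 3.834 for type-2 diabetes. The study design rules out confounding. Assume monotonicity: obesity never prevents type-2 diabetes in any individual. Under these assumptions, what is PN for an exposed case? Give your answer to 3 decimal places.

Under exogeneity and monotonicity, PN = (RR − 1) / RR = 1 − 1/RR.
PN = (3.834 − 1) / 3.834 = 2.834 / 3.834 ≈ 0.7392

PN ≈ 0.739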